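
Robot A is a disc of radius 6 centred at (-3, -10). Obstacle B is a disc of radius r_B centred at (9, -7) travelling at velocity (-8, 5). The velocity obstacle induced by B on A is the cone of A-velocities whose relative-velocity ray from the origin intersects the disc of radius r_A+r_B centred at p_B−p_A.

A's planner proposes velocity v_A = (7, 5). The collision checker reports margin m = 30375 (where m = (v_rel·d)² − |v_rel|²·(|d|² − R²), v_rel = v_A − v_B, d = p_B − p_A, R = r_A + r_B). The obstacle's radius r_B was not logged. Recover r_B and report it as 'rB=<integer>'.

m = 30375
d = (12, 3);  v_rel = (15, 0),  |v_rel|² = 225
v_rel×d = (15)·(3) − (0)·(12) = 45
since m = R²·225 − 45²:  R² = (2025 + 30375) / 225 = 144
R = √144 = 12  ⇒  r_B = 12 − 6 = 6

rB=6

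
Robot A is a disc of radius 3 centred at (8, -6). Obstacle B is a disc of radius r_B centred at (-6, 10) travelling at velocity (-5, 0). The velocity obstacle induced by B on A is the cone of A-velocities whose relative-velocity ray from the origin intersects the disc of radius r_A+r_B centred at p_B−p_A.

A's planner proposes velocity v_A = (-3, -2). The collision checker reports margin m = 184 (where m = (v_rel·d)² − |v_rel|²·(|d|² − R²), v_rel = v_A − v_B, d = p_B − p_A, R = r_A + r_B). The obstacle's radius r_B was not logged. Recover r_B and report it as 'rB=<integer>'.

m = 184
d = (-14, 16);  v_rel = (2, -2),  |v_rel|² = 8
v_rel×d = (2)·(16) − (-2)·(-14) = 4
since m = R²·8 − 4²:  R² = (16 + 184) / 8 = 25
R = √25 = 5  ⇒  r_B = 5 − 3 = 2

rB=2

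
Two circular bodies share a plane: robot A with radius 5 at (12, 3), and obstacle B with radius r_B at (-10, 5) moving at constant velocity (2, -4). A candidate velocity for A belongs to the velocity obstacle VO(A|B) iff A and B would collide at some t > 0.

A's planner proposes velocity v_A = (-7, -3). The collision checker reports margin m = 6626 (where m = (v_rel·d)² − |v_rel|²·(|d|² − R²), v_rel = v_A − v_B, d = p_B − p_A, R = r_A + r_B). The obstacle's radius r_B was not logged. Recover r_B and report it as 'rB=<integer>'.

m = 6626
d = (-22, 2);  v_rel = (-9, 1),  |v_rel|² = 82
v_rel×d = (-9)·(2) − (1)·(-22) = 4
since m = R²·82 − 4²:  R² = (16 + 6626) / 82 = 81
R = √81 = 9  ⇒  r_B = 9 − 5 = 4

rB=4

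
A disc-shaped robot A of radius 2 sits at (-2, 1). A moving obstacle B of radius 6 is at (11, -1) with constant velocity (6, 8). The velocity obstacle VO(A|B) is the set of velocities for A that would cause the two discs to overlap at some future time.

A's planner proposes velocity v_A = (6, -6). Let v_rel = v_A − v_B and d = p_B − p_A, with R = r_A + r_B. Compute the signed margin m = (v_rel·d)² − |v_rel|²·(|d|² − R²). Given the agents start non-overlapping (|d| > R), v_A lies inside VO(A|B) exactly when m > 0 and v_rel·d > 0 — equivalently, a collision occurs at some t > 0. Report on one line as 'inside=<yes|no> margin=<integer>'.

d = (13, -2),  |d|² = 173;  R = 2+6 = 8,  c = 173−8² = 109
v_rel = (0, -14),  |v_rel|² = 196;  v_rel·d = (0)·(13) + (-14)·(-2) = 28
196·t² − 56·t + 109 = 0  ⇒  m = 28² − 196·109 = -20580
m = -20580 < 0,  v_rel·d = 28 > 0  ⇒  outside

inside=no margin=-20580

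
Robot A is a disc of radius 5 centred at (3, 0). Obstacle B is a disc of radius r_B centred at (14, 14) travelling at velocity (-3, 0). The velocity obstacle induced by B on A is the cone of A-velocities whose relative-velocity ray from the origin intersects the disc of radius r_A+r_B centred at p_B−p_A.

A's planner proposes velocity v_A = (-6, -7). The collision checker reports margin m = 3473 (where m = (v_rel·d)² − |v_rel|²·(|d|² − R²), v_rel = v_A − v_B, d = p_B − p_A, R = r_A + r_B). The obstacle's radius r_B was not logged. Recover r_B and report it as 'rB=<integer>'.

m = 3473
d = (11, 14);  v_rel = (-3, -7),  |v_rel|² = 58
v_rel×d = (-3)·(14) − (-7)·(11) = 35
since m = R²·58 − 35²:  R² = (1225 + 3473) / 58 = 81
R = √81 = 9  ⇒  r_B = 9 − 5 = 4

rB=4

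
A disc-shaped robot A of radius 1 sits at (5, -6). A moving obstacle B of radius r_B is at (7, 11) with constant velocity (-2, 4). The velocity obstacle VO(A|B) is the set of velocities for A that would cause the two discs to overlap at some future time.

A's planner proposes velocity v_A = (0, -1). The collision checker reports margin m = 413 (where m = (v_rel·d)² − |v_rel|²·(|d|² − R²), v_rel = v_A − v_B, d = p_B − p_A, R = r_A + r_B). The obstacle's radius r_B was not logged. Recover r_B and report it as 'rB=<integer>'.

m = 413
d = (2, 17);  v_rel = (2, -5),  |v_rel|² = 29
v_rel×d = (2)·(17) − (-5)·(2) = 44
since m = R²·29 − 44²:  R² = (1936 + 413) / 29 = 81
R = √81 = 9  ⇒  r_B = 9 − 1 = 8

rB=8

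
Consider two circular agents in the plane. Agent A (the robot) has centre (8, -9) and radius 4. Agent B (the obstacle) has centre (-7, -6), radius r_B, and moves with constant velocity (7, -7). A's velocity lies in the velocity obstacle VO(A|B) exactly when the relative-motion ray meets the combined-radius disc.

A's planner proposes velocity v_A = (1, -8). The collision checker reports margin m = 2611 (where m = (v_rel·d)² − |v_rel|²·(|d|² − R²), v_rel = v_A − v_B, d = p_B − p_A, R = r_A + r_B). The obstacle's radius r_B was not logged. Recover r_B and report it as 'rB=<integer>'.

m = 2611
d = (-15, 3);  v_rel = (-6, -1),  |v_rel|² = 37
v_rel×d = (-6)·(3) − (-1)·(-15) = -33
since m = R²·37 − (-33)²:  R² = (1089 + 2611) / 37 = 100
R = √100 = 10  ⇒  r_B = 10 − 4 = 6

rB=6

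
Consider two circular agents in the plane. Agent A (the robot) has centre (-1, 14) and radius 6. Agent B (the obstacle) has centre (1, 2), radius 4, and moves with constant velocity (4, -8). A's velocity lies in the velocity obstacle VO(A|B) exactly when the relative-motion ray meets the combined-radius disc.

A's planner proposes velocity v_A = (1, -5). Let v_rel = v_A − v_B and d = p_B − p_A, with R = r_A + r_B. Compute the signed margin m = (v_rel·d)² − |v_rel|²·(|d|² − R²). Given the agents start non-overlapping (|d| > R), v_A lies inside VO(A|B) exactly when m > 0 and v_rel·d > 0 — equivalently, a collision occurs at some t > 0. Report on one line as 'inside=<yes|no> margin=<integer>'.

d = (2, -12),  |d|² = 148;  R = 6+4 = 10,  c = 148−10² = 48
v_rel = (-3, 3),  |v_rel|² = 18;  v_rel·d = (-3)·(2) + (3)·(-12) = -42
18·t² + 84·t + 48 = 0  ⇒  m = (-42)² − 18·48 = 900
m = 900 > 0,  v_rel·d = -42 < 0  ⇒  outside

inside=no margin=900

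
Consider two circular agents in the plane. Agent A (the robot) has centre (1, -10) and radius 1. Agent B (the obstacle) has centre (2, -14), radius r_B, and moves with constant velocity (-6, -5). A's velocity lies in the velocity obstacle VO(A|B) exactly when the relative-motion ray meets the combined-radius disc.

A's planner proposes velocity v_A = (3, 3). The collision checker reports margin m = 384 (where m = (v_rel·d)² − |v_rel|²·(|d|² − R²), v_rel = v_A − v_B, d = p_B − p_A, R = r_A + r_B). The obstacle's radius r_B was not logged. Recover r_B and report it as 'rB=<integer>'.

m = 384
d = (1, -4);  v_rel = (9, 8),  |v_rel|² = 145
v_rel×d = (9)·(-4) − (8)·(1) = -44
since m = R²·145 − (-44)²:  R² = (1936 + 384) / 145 = 16
R = √16 = 4  ⇒  r_B = 4 − 1 = 3

rB=3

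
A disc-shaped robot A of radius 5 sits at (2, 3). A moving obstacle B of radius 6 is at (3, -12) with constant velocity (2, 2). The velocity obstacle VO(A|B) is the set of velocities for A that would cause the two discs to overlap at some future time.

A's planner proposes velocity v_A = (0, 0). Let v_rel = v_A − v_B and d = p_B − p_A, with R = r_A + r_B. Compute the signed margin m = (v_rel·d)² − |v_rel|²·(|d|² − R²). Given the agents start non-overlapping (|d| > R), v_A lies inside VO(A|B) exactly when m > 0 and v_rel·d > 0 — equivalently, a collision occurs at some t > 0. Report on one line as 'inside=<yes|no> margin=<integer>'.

d = (1, -15),  |d|² = 226;  R = 5+6 = 11,  c = 226−11² = 105
v_rel = (-2, -2),  |v_rel|² = 8;  v_rel·d = (-2)·(1) + (-2)·(-15) = 28
8·t² − 56·t + 105 = 0  ⇒  m = 28² − 8·105 = -56
m = -56 < 0,  v_rel·d = 28 > 0  ⇒  outside

inside=no margin=-56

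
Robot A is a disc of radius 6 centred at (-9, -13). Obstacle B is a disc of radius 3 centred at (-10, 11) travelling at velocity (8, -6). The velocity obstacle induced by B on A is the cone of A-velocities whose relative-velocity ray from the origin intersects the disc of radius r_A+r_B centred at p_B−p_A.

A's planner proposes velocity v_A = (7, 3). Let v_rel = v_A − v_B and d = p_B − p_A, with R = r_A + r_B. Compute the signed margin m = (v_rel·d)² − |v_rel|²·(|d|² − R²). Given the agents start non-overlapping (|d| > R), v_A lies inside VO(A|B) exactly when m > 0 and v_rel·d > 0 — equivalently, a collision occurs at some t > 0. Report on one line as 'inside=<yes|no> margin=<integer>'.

d = (-1, 24),  |d|² = 577;  R = 6+3 = 9,  c = 577−9² = 496
v_rel = (-1, 9),  |v_rel|² = 82;  v_rel·d = (-1)·(-1) + (9)·(24) = 217
82·t² − 434·t + 496 = 0  ⇒  m = 217² − 82·496 = 6417
m = 6417 > 0,  v_rel·d = 217 > 0  ⇒  inside

inside=yes margin=6417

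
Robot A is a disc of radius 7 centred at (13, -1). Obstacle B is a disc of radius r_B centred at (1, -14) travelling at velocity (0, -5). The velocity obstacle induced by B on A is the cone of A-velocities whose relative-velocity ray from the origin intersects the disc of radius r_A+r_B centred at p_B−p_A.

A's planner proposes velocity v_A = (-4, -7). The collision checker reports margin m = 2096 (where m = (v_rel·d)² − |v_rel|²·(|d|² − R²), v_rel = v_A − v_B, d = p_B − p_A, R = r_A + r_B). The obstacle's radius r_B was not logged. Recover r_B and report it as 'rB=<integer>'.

m = 2096
d = (-12, -13);  v_rel = (-4, -2),  |v_rel|² = 20
v_rel×d = (-4)·(-13) − (-2)·(-12) = 28
since m = R²·20 − 28²:  R² = (784 + 2096) / 20 = 144
R = √144 = 12  ⇒  r_B = 12 − 7 = 5

rB=5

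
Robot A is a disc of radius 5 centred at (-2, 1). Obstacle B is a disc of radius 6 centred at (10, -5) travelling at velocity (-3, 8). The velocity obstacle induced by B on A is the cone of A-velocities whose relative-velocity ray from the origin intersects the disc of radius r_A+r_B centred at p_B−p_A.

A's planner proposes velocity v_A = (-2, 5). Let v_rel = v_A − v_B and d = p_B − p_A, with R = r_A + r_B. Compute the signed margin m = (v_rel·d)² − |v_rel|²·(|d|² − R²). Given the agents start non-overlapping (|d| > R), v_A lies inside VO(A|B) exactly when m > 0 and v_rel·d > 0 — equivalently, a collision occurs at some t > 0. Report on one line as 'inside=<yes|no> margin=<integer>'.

d = (12, -6),  |d|² = 180;  R = 5+6 = 11,  c = 180−11² = 59
v_rel = (1, -3),  |v_rel|² = 10;  v_rel·d = (1)·(12) + (-3)·(-6) = 30
10·t² − 60·t + 59 = 0  ⇒  m = 30² − 10·59 = 310
m = 310 > 0,  v_rel·d = 30 > 0  ⇒  inside

inside=yes margin=310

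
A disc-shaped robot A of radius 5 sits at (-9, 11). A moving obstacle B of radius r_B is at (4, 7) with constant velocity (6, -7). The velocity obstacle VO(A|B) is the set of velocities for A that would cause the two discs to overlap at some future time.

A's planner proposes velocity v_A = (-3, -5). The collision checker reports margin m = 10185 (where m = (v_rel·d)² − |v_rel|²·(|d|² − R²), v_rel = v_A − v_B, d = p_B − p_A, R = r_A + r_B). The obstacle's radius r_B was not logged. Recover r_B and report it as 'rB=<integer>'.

m = 10185
d = (13, -4);  v_rel = (-9, 2),  |v_rel|² = 85
v_rel×d = (-9)·(-4) − (2)·(13) = 10
since m = R²·85 − 10²:  R² = (100 + 10185) / 85 = 121
R = √121 = 11  ⇒  r_B = 11 − 5 = 6

rB=6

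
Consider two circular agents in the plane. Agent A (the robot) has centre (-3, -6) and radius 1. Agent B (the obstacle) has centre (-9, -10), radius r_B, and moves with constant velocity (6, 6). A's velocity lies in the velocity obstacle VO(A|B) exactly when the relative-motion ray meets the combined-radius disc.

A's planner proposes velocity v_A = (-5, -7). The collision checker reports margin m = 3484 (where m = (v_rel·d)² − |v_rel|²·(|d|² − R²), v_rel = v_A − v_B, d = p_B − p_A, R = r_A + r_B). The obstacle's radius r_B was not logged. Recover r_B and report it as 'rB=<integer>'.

m = 3484
d = (-6, -4);  v_rel = (-11, -13),  |v_rel|² = 290
v_rel×d = (-11)·(-4) − (-13)·(-6) = -34
since m = R²·290 − (-34)²:  R² = (1156 + 3484) / 290 = 16
R = √16 = 4  ⇒  r_B = 4 − 1 = 3

rB=3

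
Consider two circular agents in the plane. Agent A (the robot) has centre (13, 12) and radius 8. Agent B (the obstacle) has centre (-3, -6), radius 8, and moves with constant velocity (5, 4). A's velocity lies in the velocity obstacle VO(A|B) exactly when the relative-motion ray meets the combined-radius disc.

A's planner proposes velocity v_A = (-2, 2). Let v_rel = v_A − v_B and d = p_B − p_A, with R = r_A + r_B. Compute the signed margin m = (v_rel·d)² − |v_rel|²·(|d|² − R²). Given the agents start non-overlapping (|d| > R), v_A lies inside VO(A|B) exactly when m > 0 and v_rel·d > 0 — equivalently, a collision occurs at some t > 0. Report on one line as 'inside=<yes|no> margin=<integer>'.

d = (-16, -18),  |d|² = 580;  R = 8+8 = 16,  c = 580−16² = 324
v_rel = (-7, -2),  |v_rel|² = 53;  v_rel·d = (-7)·(-16) + (-2)·(-18) = 148
53·t² − 296·t + 324 = 0  ⇒  m = 148² − 53·324 = 4732
m = 4732 > 0,  v_rel·d = 148 > 0  ⇒  inside

inside=yes margin=4732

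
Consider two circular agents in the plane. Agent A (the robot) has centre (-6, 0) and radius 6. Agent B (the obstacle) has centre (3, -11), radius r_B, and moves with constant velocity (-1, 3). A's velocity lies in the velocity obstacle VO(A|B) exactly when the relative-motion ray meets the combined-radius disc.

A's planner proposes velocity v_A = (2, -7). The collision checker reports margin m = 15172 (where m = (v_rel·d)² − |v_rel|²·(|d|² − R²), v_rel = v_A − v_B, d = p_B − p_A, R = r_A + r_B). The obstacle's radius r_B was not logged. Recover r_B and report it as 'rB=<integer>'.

m = 15172
d = (9, -11);  v_rel = (3, -10),  |v_rel|² = 109
v_rel×d = (3)·(-11) − (-10)·(9) = 57
since m = R²·109 − 57²:  R² = (3249 + 15172) / 109 = 169
R = √169 = 13  ⇒  r_B = 13 − 6 = 7

rB=7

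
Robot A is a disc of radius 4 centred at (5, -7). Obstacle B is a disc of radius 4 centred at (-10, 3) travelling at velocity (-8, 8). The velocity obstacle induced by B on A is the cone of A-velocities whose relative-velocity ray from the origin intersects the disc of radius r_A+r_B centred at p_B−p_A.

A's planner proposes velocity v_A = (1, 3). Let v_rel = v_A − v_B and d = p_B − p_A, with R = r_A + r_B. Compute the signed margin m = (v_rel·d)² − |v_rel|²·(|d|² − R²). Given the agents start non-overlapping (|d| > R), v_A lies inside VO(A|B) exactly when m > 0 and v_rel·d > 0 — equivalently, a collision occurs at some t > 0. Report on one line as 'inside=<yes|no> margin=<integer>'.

d = (-15, 10),  |d|² = 325;  R = 4+4 = 8,  c = 325−8² = 261
v_rel = (9, -5),  |v_rel|² = 106;  v_rel·d = (9)·(-15) + (-5)·(10) = -185
106·t² + 370·t + 261 = 0  ⇒  m = (-185)² − 106·261 = 6559
m = 6559 > 0,  v_rel·d = -185 < 0  ⇒  outside

inside=no margin=6559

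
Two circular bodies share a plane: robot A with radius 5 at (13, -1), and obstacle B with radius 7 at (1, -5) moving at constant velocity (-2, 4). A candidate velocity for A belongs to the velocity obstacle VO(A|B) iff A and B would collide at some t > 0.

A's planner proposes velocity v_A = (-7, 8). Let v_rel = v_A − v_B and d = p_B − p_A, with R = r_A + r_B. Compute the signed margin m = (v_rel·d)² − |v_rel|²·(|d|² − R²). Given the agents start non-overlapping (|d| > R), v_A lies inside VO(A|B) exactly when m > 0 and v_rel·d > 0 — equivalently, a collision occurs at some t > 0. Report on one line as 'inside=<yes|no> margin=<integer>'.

d = (-12, -4),  |d|² = 160;  R = 5+7 = 12,  c = 160−12² = 16
v_rel = (-5, 4),  |v_rel|² = 41;  v_rel·d = (-5)·(-12) + (4)·(-4) = 44
41·t² − 88·t + 16 = 0  ⇒  m = 44² − 41·16 = 1280
m = 1280 > 0,  v_rel·d = 44 > 0  ⇒  inside

inside=yes margin=1280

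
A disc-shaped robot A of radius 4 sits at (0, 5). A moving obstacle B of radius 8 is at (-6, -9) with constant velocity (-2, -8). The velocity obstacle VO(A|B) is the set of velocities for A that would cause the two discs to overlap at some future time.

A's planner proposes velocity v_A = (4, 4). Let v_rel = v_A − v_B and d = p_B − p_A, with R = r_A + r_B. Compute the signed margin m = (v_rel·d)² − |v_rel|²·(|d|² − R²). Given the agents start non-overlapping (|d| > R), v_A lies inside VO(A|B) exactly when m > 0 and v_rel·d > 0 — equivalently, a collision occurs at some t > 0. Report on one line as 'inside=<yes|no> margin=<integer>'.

d = (-6, -14),  |d|² = 232;  R = 4+8 = 12,  c = 232−12² = 88
v_rel = (6, 12),  |v_rel|² = 180;  v_rel·d = (6)·(-6) + (12)·(-14) = -204
180·t² + 408·t + 88 = 0  ⇒  m = (-204)² − 180·88 = 25776
m = 25776 > 0,  v_rel·d = -204 < 0  ⇒  outside

inside=no margin=25776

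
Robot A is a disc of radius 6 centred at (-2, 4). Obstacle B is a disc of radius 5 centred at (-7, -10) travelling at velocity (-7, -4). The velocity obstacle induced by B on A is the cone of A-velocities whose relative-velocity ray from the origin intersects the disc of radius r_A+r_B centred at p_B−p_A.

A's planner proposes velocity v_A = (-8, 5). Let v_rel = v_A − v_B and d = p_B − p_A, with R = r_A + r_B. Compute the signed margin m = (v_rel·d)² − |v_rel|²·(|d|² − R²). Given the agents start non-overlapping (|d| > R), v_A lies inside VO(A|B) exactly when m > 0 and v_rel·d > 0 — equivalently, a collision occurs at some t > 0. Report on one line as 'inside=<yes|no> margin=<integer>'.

d = (-5, -14),  |d|² = 221;  R = 6+5 = 11,  c = 221−11² = 100
v_rel = (-1, 9),  |v_rel|² = 82;  v_rel·d = (-1)·(-5) + (9)·(-14) = -121
82·t² + 242·t + 100 = 0  ⇒  m = (-121)² − 82·100 = 6441
m = 6441 > 0,  v_rel·d = -121 < 0  ⇒  outside

inside=no margin=6441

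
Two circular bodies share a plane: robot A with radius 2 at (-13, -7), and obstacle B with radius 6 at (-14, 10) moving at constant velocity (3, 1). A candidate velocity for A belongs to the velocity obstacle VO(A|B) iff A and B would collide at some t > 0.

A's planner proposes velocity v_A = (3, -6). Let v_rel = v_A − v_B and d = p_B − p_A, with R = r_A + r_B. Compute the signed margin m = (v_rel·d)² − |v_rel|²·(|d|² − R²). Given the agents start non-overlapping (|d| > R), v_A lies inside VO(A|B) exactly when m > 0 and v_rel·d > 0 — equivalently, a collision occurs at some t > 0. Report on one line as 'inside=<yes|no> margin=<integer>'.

d = (-1, 17),  |d|² = 290;  R = 2+6 = 8,  c = 290−8² = 226
v_rel = (0, -7),  |v_rel|² = 49;  v_rel·d = (0)·(-1) + (-7)·(17) = -119
49·t² + 238·t + 226 = 0  ⇒  m = (-119)² − 49·226 = 3087
m = 3087 > 0,  v_rel·d = -119 < 0  ⇒  outside

inside=no margin=3087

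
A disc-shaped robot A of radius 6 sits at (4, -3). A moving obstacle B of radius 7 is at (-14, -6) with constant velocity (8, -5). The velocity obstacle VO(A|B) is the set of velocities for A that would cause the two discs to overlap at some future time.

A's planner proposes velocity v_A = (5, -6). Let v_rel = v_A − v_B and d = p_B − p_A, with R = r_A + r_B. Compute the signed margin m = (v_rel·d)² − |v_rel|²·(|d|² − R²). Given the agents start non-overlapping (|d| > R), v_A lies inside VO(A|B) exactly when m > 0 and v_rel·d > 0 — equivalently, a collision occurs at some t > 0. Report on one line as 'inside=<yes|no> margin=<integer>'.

d = (-18, -3),  |d|² = 333;  R = 6+7 = 13,  c = 333−13² = 164
v_rel = (-3, -1),  |v_rel|² = 10;  v_rel·d = (-3)·(-18) + (-1)·(-3) = 57
10·t² − 114·t + 164 = 0  ⇒  m = 57² − 10·164 = 1609
m = 1609 > 0,  v_rel·d = 57 > 0  ⇒  inside

inside=yes margin=1609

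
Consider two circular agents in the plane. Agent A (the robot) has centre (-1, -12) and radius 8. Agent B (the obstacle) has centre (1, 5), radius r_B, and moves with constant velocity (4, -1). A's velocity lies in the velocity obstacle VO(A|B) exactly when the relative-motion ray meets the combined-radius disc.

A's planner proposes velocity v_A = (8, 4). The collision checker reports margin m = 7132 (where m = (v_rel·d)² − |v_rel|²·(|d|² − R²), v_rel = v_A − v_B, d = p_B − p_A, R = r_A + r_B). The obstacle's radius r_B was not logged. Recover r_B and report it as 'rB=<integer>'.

m = 7132
d = (2, 17);  v_rel = (4, 5),  |v_rel|² = 41
v_rel×d = (4)·(17) − (5)·(2) = 58
since m = R²·41 − 58²:  R² = (3364 + 7132) / 41 = 256
R = √256 = 16  ⇒  r_B = 16 − 8 = 8

rB=8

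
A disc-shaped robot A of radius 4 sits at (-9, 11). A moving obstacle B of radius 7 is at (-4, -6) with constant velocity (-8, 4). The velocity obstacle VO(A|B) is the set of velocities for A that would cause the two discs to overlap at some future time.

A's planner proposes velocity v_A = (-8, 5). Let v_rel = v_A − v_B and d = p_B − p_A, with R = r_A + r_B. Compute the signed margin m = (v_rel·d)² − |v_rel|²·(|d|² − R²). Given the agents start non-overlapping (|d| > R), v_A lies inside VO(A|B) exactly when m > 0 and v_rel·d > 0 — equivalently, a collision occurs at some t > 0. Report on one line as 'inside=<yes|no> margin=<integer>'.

d = (5, -17),  |d|² = 314;  R = 4+7 = 11,  c = 314−11² = 193
v_rel = (0, 1),  |v_rel|² = 1;  v_rel·d = (0)·(5) + (1)·(-17) = -17
1·t² + 34·t + 193 = 0  ⇒  m = (-17)² − 1·193 = 96
m = 96 > 0,  v_rel·d = -17 < 0  ⇒  outside

inside=no margin=96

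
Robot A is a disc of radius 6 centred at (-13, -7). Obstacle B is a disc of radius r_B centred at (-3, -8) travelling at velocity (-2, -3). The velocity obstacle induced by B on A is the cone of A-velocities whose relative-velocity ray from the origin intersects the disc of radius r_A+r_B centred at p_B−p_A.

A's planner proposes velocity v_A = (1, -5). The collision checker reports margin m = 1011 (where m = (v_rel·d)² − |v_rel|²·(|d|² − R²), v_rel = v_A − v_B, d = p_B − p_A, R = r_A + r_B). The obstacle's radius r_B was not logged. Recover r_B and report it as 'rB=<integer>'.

m = 1011
d = (10, -1);  v_rel = (3, -2),  |v_rel|² = 13
v_rel×d = (3)·(-1) − (-2)·(10) = 17
since m = R²·13 − 17²:  R² = (289 + 1011) / 13 = 100
R = √100 = 10  ⇒  r_B = 10 − 6 = 4

rB=4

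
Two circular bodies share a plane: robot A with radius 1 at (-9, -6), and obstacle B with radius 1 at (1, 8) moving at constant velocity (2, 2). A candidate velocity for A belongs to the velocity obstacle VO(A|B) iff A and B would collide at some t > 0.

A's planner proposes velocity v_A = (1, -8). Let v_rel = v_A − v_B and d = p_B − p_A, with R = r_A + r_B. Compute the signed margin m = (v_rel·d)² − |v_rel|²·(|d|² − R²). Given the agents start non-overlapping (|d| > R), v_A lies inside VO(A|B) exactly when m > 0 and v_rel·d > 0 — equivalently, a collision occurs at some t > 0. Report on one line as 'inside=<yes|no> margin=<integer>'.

d = (10, 14),  |d|² = 296;  R = 1+1 = 2,  c = 296−2² = 292
v_rel = (-1, -10),  |v_rel|² = 101;  v_rel·d = (-1)·(10) + (-10)·(14) = -150
101·t² + 300·t + 292 = 0  ⇒  m = (-150)² − 101·292 = -6992
m = -6992 < 0,  v_rel·d = -150 < 0  ⇒  outside

inside=no margin=-6992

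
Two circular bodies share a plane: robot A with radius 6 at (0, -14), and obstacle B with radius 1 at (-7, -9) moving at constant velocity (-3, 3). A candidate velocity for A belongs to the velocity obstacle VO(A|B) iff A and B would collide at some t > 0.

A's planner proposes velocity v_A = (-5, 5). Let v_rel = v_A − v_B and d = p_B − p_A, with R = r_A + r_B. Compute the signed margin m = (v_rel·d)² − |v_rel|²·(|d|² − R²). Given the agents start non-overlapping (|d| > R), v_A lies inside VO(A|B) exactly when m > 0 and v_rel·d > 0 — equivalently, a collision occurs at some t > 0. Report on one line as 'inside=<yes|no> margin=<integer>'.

d = (-7, 5),  |d|² = 74;  R = 6+1 = 7,  c = 74−7² = 25
v_rel = (-2, 2),  |v_rel|² = 8;  v_rel·d = (-2)·(-7) + (2)·(5) = 24
8·t² − 48·t + 25 = 0  ⇒  m = 24² − 8·25 = 376
m = 376 > 0,  v_rel·d = 24 > 0  ⇒  inside

inside=yes margin=376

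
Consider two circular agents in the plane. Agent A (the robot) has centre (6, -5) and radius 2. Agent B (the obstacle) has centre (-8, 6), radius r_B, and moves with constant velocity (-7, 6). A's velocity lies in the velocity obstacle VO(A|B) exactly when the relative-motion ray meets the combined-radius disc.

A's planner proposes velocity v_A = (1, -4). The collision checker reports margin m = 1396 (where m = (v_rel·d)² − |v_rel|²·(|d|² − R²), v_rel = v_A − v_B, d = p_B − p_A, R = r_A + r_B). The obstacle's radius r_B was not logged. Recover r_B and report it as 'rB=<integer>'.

m = 1396
d = (-14, 11);  v_rel = (8, -10),  |v_rel|² = 164
v_rel×d = (8)·(11) − (-10)·(-14) = -52
since m = R²·164 − (-52)²:  R² = (2704 + 1396) / 164 = 25
R = √25 = 5  ⇒  r_B = 5 − 2 = 3

rB=3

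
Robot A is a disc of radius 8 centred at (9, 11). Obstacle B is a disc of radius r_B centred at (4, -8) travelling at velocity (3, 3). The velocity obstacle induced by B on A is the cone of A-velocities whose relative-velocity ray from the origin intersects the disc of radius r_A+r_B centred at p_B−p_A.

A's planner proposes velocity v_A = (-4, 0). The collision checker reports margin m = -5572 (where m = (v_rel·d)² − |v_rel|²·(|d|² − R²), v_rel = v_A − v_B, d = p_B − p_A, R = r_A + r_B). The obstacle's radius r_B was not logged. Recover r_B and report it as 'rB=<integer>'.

m = -5572
d = (-5, -19);  v_rel = (-7, -3),  |v_rel|² = 58
v_rel×d = (-7)·(-19) − (-3)·(-5) = 118
since m = R²·58 − 118²:  R² = (13924 + -5572) / 58 = 144
R = √144 = 12  ⇒  r_B = 12 − 8 = 4

rB=4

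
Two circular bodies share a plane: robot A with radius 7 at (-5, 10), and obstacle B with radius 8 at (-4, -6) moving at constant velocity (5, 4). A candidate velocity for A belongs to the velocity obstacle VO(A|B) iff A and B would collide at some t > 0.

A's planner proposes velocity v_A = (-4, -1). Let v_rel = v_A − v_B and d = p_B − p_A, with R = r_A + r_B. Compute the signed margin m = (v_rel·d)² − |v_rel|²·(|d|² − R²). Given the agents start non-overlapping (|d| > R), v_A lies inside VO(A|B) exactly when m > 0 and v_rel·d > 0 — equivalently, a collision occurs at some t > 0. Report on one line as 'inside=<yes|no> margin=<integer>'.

d = (1, -16),  |d|² = 257;  R = 7+8 = 15,  c = 257−15² = 32
v_rel = (-9, -5),  |v_rel|² = 106;  v_rel·d = (-9)·(1) + (-5)·(-16) = 71
106·t² − 142·t + 32 = 0  ⇒  m = 71² − 106·32 = 1649
m = 1649 > 0,  v_rel·d = 71 > 0  ⇒  inside

inside=yes margin=1649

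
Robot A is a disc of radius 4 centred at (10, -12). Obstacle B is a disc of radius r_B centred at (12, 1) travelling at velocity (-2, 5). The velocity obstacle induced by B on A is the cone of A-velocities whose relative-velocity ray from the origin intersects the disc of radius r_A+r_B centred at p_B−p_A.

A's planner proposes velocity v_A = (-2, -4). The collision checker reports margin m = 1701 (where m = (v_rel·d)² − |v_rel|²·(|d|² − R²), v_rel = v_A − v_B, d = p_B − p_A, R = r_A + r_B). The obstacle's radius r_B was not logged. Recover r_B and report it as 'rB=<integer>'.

m = 1701
d = (2, 13);  v_rel = (0, -9),  |v_rel|² = 81
v_rel×d = (0)·(13) − (-9)·(2) = 18
since m = R²·81 − 18²:  R² = (324 + 1701) / 81 = 25
R = √25 = 5  ⇒  r_B = 5 − 4 = 1

rB=1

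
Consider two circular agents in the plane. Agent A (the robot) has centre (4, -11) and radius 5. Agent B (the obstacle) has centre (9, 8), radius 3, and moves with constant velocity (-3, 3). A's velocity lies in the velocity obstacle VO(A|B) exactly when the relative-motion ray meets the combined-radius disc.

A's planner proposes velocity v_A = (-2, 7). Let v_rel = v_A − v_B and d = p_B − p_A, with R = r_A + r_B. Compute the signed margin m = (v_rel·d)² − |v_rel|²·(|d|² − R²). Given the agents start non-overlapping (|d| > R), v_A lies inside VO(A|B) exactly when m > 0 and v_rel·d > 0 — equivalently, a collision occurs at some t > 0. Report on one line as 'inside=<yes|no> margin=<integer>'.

d = (5, 19),  |d|² = 386;  R = 5+3 = 8,  c = 386−8² = 322
v_rel = (1, 4),  |v_rel|² = 17;  v_rel·d = (1)·(5) + (4)·(19) = 81
17·t² − 162·t + 322 = 0  ⇒  m = 81² − 17·322 = 1087
m = 1087 > 0,  v_rel·d = 81 > 0  ⇒  inside

inside=yes margin=1087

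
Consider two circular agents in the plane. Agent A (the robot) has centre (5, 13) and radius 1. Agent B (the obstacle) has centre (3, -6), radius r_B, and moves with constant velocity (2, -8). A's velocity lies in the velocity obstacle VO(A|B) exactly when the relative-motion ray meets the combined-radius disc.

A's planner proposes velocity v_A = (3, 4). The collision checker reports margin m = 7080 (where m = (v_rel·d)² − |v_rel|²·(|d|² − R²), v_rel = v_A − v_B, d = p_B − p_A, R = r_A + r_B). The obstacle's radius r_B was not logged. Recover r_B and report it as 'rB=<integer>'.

m = 7080
d = (-2, -19);  v_rel = (1, 12),  |v_rel|² = 145
v_rel×d = (1)·(-19) − (12)·(-2) = 5
since m = R²·145 − 5²:  R² = (25 + 7080) / 145 = 49
R = √49 = 7  ⇒  r_B = 7 − 1 = 6

rB=6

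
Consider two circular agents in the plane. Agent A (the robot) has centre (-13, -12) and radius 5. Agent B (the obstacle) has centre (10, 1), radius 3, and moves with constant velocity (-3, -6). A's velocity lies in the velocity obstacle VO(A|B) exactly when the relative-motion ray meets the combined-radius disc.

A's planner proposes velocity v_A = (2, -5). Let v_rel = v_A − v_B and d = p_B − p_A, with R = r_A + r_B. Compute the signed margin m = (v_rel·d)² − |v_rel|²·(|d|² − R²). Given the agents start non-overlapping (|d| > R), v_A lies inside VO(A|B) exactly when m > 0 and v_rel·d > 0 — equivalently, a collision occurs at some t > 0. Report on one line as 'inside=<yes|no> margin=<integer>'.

d = (23, 13),  |d|² = 698;  R = 5+3 = 8,  c = 698−8² = 634
v_rel = (5, 1),  |v_rel|² = 26;  v_rel·d = (5)·(23) + (1)·(13) = 128
26·t² − 256·t + 634 = 0  ⇒  m = 128² − 26·634 = -100
m = -100 < 0,  v_rel·d = 128 > 0  ⇒  outside

inside=no margin=-100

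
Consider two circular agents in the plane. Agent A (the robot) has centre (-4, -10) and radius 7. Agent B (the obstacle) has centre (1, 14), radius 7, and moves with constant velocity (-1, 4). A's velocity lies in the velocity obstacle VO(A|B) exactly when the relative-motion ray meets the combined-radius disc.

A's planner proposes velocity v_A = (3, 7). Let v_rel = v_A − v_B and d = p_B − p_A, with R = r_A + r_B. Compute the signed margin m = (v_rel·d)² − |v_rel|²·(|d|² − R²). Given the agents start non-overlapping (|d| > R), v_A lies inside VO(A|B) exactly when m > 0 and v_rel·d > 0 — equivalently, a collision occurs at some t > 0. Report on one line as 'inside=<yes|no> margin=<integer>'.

d = (5, 24),  |d|² = 601;  R = 7+7 = 14,  c = 601−14² = 405
v_rel = (4, 3),  |v_rel|² = 25;  v_rel·d = (4)·(5) + (3)·(24) = 92
25·t² − 184·t + 405 = 0  ⇒  m = 92² − 25·405 = -1661
m = -1661 < 0,  v_rel·d = 92 > 0  ⇒  outside

inside=no margin=-1661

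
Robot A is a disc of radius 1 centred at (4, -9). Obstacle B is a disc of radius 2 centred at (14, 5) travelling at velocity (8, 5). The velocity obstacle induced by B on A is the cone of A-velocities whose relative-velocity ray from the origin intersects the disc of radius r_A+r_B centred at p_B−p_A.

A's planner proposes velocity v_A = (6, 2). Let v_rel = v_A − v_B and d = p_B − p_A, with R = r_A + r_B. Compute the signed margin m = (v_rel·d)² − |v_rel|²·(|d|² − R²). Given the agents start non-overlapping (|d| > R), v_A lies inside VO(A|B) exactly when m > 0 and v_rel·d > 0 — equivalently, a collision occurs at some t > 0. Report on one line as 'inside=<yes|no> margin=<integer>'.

d = (10, 14),  |d|² = 296;  R = 1+2 = 3,  c = 296−3² = 287
v_rel = (-2, -3),  |v_rel|² = 13;  v_rel·d = (-2)·(10) + (-3)·(14) = -62
13·t² + 124·t + 287 = 0  ⇒  m = (-62)² − 13·287 = 113
m = 113 > 0,  v_rel·d = -62 < 0  ⇒  outside

inside=no margin=113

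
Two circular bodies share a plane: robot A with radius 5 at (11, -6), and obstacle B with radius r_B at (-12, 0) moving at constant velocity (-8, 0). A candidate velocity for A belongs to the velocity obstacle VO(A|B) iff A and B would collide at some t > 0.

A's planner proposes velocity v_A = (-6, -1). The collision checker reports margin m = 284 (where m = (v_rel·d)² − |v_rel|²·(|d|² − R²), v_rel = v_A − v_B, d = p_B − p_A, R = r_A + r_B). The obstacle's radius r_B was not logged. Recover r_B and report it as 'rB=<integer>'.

m = 284
d = (-23, 6);  v_rel = (2, -1),  |v_rel|² = 5
v_rel×d = (2)·(6) − (-1)·(-23) = -11
since m = R²·5 − (-11)²:  R² = (121 + 284) / 5 = 81
R = √81 = 9  ⇒  r_B = 9 − 5 = 4

rB=4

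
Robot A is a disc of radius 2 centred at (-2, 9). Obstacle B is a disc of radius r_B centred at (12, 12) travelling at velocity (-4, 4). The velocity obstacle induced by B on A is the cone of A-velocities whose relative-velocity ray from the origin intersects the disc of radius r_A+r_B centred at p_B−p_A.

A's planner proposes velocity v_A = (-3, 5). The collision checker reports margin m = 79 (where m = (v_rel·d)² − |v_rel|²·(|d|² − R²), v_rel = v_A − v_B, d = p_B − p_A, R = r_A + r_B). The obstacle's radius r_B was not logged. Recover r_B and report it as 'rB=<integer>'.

m = 79
d = (14, 3);  v_rel = (1, 1),  |v_rel|² = 2
v_rel×d = (1)·(3) − (1)·(14) = -11
since m = R²·2 − (-11)²:  R² = (121 + 79) / 2 = 100
R = √100 = 10  ⇒  r_B = 10 − 2 = 8

rB=8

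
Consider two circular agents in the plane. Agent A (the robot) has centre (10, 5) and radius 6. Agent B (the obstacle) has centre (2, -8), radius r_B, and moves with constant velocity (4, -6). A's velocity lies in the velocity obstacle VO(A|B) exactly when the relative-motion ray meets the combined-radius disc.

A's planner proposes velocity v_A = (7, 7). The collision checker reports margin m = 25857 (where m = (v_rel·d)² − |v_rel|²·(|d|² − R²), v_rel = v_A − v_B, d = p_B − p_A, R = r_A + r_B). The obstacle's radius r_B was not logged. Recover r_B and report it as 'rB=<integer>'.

m = 25857
d = (-8, -13);  v_rel = (3, 13),  |v_rel|² = 178
v_rel×d = (3)·(-13) − (13)·(-8) = 65
since m = R²·178 − 65²:  R² = (4225 + 25857) / 178 = 169
R = √169 = 13  ⇒  r_B = 13 − 6 = 7

rB=7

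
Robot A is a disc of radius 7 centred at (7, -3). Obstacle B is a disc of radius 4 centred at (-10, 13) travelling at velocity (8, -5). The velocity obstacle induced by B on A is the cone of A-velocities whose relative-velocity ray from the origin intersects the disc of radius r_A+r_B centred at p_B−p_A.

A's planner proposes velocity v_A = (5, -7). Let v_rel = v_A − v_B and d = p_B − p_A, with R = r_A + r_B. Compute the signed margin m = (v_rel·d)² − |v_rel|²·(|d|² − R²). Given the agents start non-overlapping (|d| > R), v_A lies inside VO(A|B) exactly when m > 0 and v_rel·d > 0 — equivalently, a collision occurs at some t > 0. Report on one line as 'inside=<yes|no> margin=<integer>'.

d = (-17, 16),  |d|² = 545;  R = 7+4 = 11,  c = 545−11² = 424
v_rel = (-3, -2),  |v_rel|² = 13;  v_rel·d = (-3)·(-17) + (-2)·(16) = 19
13·t² − 38·t + 424 = 0  ⇒  m = 19² − 13·424 = -5151
m = -5151 < 0,  v_rel·d = 19 > 0  ⇒  outside

inside=no margin=-5151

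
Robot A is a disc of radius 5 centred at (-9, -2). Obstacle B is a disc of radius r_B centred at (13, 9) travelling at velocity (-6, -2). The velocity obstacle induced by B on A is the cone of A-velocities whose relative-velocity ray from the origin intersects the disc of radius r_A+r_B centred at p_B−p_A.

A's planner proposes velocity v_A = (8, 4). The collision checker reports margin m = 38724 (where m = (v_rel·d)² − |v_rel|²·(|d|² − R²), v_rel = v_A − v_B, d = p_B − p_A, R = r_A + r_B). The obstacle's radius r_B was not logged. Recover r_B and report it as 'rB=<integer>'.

m = 38724
d = (22, 11);  v_rel = (14, 6),  |v_rel|² = 232
v_rel×d = (14)·(11) − (6)·(22) = 22
since m = R²·232 − 22²:  R² = (484 + 38724) / 232 = 169
R = √169 = 13  ⇒  r_B = 13 − 5 = 8

rB=8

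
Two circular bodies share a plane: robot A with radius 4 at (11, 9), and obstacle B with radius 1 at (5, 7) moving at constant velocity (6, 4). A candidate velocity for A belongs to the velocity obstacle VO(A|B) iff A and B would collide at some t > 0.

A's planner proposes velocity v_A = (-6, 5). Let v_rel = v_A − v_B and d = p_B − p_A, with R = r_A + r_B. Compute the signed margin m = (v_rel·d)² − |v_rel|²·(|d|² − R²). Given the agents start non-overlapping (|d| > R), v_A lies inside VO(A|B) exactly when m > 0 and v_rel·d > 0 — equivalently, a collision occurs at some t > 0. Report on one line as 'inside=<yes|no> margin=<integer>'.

d = (-6, -2),  |d|² = 40;  R = 4+1 = 5,  c = 40−5² = 15
v_rel = (-12, 1),  |v_rel|² = 145;  v_rel·d = (-12)·(-6) + (1)·(-2) = 70
145·t² − 140·t + 15 = 0  ⇒  m = 70² − 145·15 = 2725
m = 2725 > 0,  v_rel·d = 70 > 0  ⇒  inside

inside=yes margin=2725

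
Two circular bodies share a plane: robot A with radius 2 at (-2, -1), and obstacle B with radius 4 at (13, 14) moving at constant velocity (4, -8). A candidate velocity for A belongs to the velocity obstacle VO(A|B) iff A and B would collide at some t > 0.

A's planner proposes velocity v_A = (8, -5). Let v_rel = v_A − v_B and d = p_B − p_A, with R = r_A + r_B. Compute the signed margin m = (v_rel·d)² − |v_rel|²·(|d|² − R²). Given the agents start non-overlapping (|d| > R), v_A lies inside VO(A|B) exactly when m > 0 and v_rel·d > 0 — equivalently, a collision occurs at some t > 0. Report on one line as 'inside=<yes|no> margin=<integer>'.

d = (15, 15),  |d|² = 450;  R = 2+4 = 6,  c = 450−6² = 414
v_rel = (4, 3),  |v_rel|² = 25;  v_rel·d = (4)·(15) + (3)·(15) = 105
25·t² − 210·t + 414 = 0  ⇒  m = 105² − 25·414 = 675
m = 675 > 0,  v_rel·d = 105 > 0  ⇒  inside

inside=yes margin=675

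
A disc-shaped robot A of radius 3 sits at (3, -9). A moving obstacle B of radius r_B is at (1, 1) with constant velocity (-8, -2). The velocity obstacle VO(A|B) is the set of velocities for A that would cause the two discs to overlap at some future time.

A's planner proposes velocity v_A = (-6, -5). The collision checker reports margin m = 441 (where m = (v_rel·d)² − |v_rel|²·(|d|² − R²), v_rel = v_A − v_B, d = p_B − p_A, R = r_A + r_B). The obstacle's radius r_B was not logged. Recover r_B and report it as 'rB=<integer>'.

m = 441
d = (-2, 10);  v_rel = (2, -3),  |v_rel|² = 13
v_rel×d = (2)·(10) − (-3)·(-2) = 14
since m = R²·13 − 14²:  R² = (196 + 441) / 13 = 49
R = √49 = 7  ⇒  r_B = 7 − 3 = 4

rB=4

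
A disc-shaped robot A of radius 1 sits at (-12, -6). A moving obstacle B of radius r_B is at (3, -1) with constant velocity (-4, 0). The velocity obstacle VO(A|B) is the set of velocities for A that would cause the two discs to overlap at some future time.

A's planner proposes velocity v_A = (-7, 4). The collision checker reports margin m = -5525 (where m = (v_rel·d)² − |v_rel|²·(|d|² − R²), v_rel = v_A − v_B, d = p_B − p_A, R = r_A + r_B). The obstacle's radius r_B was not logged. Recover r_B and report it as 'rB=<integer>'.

m = -5525
d = (15, 5);  v_rel = (-3, 4),  |v_rel|² = 25
v_rel×d = (-3)·(5) − (4)·(15) = -75
since m = R²·25 − (-75)²:  R² = (5625 + -5525) / 25 = 4
R = √4 = 2  ⇒  r_B = 2 − 1 = 1

rB=1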